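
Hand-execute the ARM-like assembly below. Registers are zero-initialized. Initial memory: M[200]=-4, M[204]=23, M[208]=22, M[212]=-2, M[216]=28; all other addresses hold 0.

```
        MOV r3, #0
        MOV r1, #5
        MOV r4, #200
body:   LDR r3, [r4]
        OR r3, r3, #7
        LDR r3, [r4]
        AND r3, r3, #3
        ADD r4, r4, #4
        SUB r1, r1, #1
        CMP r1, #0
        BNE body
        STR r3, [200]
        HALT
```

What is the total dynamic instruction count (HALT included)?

MOV r3, #0 → r3=0
MOV r1, #5 → r1=5
MOV r4, #200 → r4=200
LDR r3, [r4] → r3=M[200]=-4
OR r3, r3, #7 → r3=(-4)|7=-1
LDR r3, [r4] → r3=M[200]=-4
AND r3, r3, #3 → r3=(-4)&3=0
ADD r4, r4, #4 → r4=200+4=204
SUB r1, r1, #1 → r1=5-1=4
CMP r1, #0  (cmp 4,0)
BNE body: taken
LDR r3, [r4] → r3=M[204]=23
OR r3, r3, #7 → r3=23|7=23
LDR r3, [r4] → r3=M[204]=23
AND r3, r3, #3 → r3=23&3=3
ADD r4, r4, #4 → r4=204+4=208
SUB r1, r1, #1 → r1=4-1=3
CMP r1, #0  (cmp 3,0)
BNE body: taken
LDR r3, [r4] → r3=M[208]=22
OR r3, r3, #7 → r3=22|7=23
LDR r3, [r4] → r3=M[208]=22
AND r3, r3, #3 → r3=22&3=2
ADD r4, r4, #4 → r4=208+4=212
SUB r1, r1, #1 → r1=3-1=2
CMP r1, #0  (cmp 2,0)
BNE body: taken
LDR r3, [r4] → r3=M[212]=-2
OR r3, r3, #7 → r3=(-2)|7=-1
LDR r3, [r4] → r3=M[212]=-2
AND r3, r3, #3 → r3=(-2)&3=2
ADD r4, r4, #4 → r4=212+4=216
SUB r1, r1, #1 → r1=2-1=1
CMP r1, #0  (cmp 1,0)
BNE body: taken
LDR r3, [r4] → r3=M[216]=28
OR r3, r3, #7 → r3=28|7=31
LDR r3, [r4] → r3=M[216]=28
AND r3, r3, #3 → r3=28&3=0
ADD r4, r4, #4 → r4=216+4=220
SUB r1, r1, #1 → r1=1-1=0
CMP r1, #0  (cmp 0,0)
BNE body: not taken
STR r3, [200] → M[200]=0
halt.
Total executed instructions: 45.

45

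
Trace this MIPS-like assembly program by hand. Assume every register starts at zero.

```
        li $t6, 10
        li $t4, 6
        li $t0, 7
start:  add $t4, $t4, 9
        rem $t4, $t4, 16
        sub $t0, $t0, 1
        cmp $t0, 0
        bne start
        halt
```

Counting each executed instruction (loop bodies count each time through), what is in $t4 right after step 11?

8

$t6=10
$t4=6
$t0=7
$t4=6+9=15
$t4=15%16=15
$t0=7-1=6
cmp $t0, 0  (cmp 6,0)
bne start: taken
$t4=15+9=24
$t4=24%16=8
$t0=6-1=5
After step 11: $t4 = 8.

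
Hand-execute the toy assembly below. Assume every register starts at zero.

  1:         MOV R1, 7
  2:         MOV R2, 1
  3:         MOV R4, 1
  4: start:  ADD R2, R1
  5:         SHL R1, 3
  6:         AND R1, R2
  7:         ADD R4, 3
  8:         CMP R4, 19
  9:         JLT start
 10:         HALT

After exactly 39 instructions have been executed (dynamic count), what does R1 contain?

0

after MOV R1, 7: R1=7
after MOV R2, 1: R2=1
after MOV R4, 1: R4=1
after ADD R2, R1: R2=1+7=8
after SHL R1, 3: R1=7<<3=56
after AND R1, R2: R1=56&8=8
after ADD R4, 3: R4=1+3=4
CMP R4, 19  (cmp 4,19)
JLT start: taken
after ADD R2, R1: R2=8+8=16
after SHL R1, 3: R1=8<<3=64
after AND R1, R2: R1=64&16=0
after ADD R4, 3: R4=4+3=7
CMP R4, 19  (cmp 7,19)
JLT start: taken
after ADD R2, R1: R2=16+0=16
after SHL R1, 3: R1=0<<3=0
after AND R1, R2: R1=0&16=0
after ADD R4, 3: R4=7+3=10
CMP R4, 19  (cmp 10,19)
JLT start: taken
after ADD R2, R1: R2=16+0=16
after SHL R1, 3: R1=0<<3=0
after AND R1, R2: R1=0&16=0
after ADD R4, 3: R4=10+3=13
CMP R4, 19  (cmp 13,19)
JLT start: taken
after ADD R2, R1: R2=16+0=16
after SHL R1, 3: R1=0<<3=0
after AND R1, R2: R1=0&16=0
after ADD R4, 3: R4=13+3=16
CMP R4, 19  (cmp 16,19)
JLT start: taken
after ADD R2, R1: R2=16+0=16
after SHL R1, 3: R1=0<<3=0
after AND R1, R2: R1=0&16=0
after ADD R4, 3: R4=16+3=19
CMP R4, 19  (cmp 19,19)
JLT start: not taken
After step 39: R1 = 0.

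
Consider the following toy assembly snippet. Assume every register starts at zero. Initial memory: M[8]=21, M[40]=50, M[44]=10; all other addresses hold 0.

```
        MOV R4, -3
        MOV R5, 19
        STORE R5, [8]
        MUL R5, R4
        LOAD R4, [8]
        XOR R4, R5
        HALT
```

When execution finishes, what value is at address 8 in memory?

19

MOV R4, -3 → R4=-3
MOV R5, 19 → R5=19
STORE R5, [8] → M[8]=19
MUL R5, R4 → R5=19*(-3)=-57
LOAD R4, [8] → R4=M[8]=19
XOR R4, R5 → R4=19^(-57)=-44
halt.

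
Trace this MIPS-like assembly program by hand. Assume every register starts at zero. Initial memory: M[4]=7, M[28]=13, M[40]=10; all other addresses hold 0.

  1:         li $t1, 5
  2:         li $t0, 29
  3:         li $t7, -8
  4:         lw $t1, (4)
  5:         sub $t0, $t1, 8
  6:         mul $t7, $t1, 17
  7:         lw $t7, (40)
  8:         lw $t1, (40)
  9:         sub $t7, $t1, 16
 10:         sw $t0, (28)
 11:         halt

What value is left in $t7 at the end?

li $t1, 5 → $t1=5
li $t0, 29 → $t0=29
li $t7, -8 → $t7=-8
lw $t1, (4) → $t1=M[4]=7
sub $t0, $t1, 8 → $t0=7-8=-1
mul $t7, $t1, 17 → $t7=7*17=119
lw $t7, (40) → $t7=M[40]=10
lw $t1, (40) → $t1=M[40]=10
sub $t7, $t1, 16 → $t7=10-16=-6
sw $t0, (28) → M[28]=-1
halt.

-6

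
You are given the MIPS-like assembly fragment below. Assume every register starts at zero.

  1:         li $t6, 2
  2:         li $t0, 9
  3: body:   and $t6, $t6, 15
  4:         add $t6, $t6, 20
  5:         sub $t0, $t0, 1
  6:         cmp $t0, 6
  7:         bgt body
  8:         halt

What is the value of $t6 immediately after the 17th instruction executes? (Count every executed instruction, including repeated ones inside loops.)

30

after li $t6, 2: $t6=2
after li $t0, 9: $t0=9
after and $t6, $t6, 15: $t6=2&15=2
after add $t6, $t6, 20: $t6=2+20=22
after sub $t0, $t0, 1: $t0=9-1=8
cmp $t0, 6  (cmp 8,6)
bgt body: taken
after and $t6, $t6, 15: $t6=22&15=6
after add $t6, $t6, 20: $t6=6+20=26
after sub $t0, $t0, 1: $t0=8-1=7
cmp $t0, 6  (cmp 7,6)
bgt body: taken
after and $t6, $t6, 15: $t6=26&15=10
after add $t6, $t6, 20: $t6=10+20=30
after sub $t0, $t0, 1: $t0=7-1=6
cmp $t0, 6  (cmp 6,6)
bgt body: not taken
After step 17: $t6 = 30.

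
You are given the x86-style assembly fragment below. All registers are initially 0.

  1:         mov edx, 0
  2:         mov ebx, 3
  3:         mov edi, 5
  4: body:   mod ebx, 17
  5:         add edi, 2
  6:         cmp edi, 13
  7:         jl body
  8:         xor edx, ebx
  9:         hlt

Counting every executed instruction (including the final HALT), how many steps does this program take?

21

mov edx, 0 → edx=0
mov ebx, 3 → ebx=3
mov edi, 5 → edi=5
mod ebx, 17 → ebx=3%17=3
add edi, 2 → edi=5+2=7
cmp edi, 13  (cmp 7,13)
jl body: taken
mod ebx, 17 → ebx=3%17=3
add edi, 2 → edi=7+2=9
cmp edi, 13  (cmp 9,13)
jl body: taken
mod ebx, 17 → ebx=3%17=3
add edi, 2 → edi=9+2=11
cmp edi, 13  (cmp 11,13)
jl body: taken
mod ebx, 17 → ebx=3%17=3
add edi, 2 → edi=11+2=13
cmp edi, 13  (cmp 13,13)
jl body: not taken
xor edx, ebx → edx=0^3=3
halt.
Total executed instructions: 21.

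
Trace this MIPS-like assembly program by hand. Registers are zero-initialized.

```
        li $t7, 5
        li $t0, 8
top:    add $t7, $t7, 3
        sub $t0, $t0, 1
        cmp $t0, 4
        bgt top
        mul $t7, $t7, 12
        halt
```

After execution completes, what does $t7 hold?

204

$t7=5
$t0=8
$t7=5+3=8
$t0=8-1=7
cmp $t0, 4  (cmp 7,4)
bgt top: taken
$t7=8+3=11
$t0=7-1=6
cmp $t0, 4  (cmp 6,4)
bgt top: taken
$t7=11+3=14
$t0=6-1=5
cmp $t0, 4  (cmp 5,4)
bgt top: taken
$t7=14+3=17
$t0=5-1=4
cmp $t0, 4  (cmp 4,4)
bgt top: not taken
$t7=17*12=204
halt.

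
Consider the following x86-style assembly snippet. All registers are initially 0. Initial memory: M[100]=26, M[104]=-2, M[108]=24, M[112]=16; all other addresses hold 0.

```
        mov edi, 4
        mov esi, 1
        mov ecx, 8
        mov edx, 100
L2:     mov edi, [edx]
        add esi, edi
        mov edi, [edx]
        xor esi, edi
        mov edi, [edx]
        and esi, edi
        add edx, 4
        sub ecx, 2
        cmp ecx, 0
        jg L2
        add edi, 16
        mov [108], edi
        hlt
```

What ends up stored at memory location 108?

32

after mov edi, 4: edi=4
after mov esi, 1: esi=1
after mov ecx, 8: ecx=8
after mov edx, 100: edx=100
after mov edi, [edx]: edi=M[100]=26
after add esi, edi: esi=1+26=27
after mov edi, [edx]: edi=M[100]=26
after xor esi, edi: esi=27^26=1
after mov edi, [edx]: edi=M[100]=26
after and esi, edi: esi=1&26=0
after add edx, 4: edx=100+4=104
after sub ecx, 2: ecx=8-2=6
cmp ecx, 0  (cmp 6,0)
jg L2: taken
after mov edi, [edx]: edi=M[104]=-2
after add esi, edi: esi=0+(-2)=-2
after mov edi, [edx]: edi=M[104]=-2
after xor esi, edi: esi=(-2)^(-2)=0
after mov edi, [edx]: edi=M[104]=-2
after and esi, edi: esi=0&(-2)=0
after add edx, 4: edx=104+4=108
after sub ecx, 2: ecx=6-2=4
cmp ecx, 0  (cmp 4,0)
jg L2: taken
after mov edi, [edx]: edi=M[108]=24
after add esi, edi: esi=0+24=24
after mov edi, [edx]: edi=M[108]=24
after xor esi, edi: esi=24^24=0
after mov edi, [edx]: edi=M[108]=24
after and esi, edi: esi=0&24=0
after add edx, 4: edx=108+4=112
after sub ecx, 2: ecx=4-2=2
cmp ecx, 0  (cmp 2,0)
jg L2: taken
after mov edi, [edx]: edi=M[112]=16
after add esi, edi: esi=0+16=16
after mov edi, [edx]: edi=M[112]=16
after xor esi, edi: esi=16^16=0
after mov edi, [edx]: edi=M[112]=16
after and esi, edi: esi=0&16=0
after add edx, 4: edx=112+4=116
after sub ecx, 2: ecx=2-2=0
cmp ecx, 0  (cmp 0,0)
jg L2: not taken
after add edi, 16: edi=16+16=32
mov [108], edi → M[108]=32
halt.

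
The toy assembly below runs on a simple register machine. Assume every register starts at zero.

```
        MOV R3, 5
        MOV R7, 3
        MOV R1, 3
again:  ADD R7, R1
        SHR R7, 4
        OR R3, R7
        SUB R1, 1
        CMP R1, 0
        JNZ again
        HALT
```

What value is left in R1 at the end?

0

after MOV R3, 5: R3=5
after MOV R7, 3: R7=3
after MOV R1, 3: R1=3
after ADD R7, R1: R7=3+3=6
after SHR R7, 4: R7=6>>4=0
after OR R3, R7: R3=5|0=5
after SUB R1, 1: R1=3-1=2
CMP R1, 0  (cmp 2,0)
JNZ again: taken
after ADD R7, R1: R7=0+2=2
after SHR R7, 4: R7=2>>4=0
after OR R3, R7: R3=5|0=5
after SUB R1, 1: R1=2-1=1
CMP R1, 0  (cmp 1,0)
JNZ again: taken
after ADD R7, R1: R7=0+1=1
after SHR R7, 4: R7=1>>4=0
after OR R3, R7: R3=5|0=5
after SUB R1, 1: R1=1-1=0
CMP R1, 0  (cmp 0,0)
JNZ again: not taken
halt.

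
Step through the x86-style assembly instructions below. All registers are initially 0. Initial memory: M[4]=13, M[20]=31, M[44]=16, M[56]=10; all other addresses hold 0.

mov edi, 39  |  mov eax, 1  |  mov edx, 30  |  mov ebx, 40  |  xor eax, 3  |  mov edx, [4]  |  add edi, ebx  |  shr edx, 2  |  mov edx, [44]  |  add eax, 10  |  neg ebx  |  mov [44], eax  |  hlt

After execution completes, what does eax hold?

after mov edi, 39: edi=39
after mov eax, 1: eax=1
after mov edx, 30: edx=30
after mov ebx, 40: ebx=40
after xor eax, 3: eax=1^3=2
after mov edx, [4]: edx=M[4]=13
after add edi, ebx: edi=39+40=79
after shr edx, 2: edx=13>>2=3
after mov edx, [44]: edx=M[44]=16
after add eax, 10: eax=2+10=12
after neg ebx: ebx=-(40)=-40
mov [44], eax → M[44]=12
halt.

12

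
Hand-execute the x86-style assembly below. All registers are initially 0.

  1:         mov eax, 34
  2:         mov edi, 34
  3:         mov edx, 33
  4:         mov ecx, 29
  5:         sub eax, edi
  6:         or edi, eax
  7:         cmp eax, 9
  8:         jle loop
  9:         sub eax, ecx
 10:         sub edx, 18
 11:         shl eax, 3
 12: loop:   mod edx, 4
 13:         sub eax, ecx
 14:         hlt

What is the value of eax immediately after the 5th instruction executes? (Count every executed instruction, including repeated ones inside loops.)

0

after mov eax, 34: eax=34
after mov edi, 34: edi=34
after mov edx, 33: edx=33
after mov ecx, 29: ecx=29
after sub eax, edi: eax=34-34=0
After step 5: eax = 0.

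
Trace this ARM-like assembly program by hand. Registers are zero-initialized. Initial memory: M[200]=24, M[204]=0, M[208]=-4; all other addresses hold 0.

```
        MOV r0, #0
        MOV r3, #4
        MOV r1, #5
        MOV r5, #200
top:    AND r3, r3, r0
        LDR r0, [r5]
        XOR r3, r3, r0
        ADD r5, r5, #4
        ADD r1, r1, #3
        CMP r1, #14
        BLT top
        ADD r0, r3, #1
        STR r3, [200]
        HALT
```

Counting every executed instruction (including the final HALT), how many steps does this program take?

28

MOV r0, #0 → r0=0
MOV r3, #4 → r3=4
MOV r1, #5 → r1=5
MOV r5, #200 → r5=200
AND r3, r3, r0 → r3=4&0=0
LDR r0, [r5] → r0=M[200]=24
XOR r3, r3, r0 → r3=0^24=24
ADD r5, r5, #4 → r5=200+4=204
ADD r1, r1, #3 → r1=5+3=8
CMP r1, #14  (cmp 8,14)
BLT top: taken
AND r3, r3, r0 → r3=24&24=24
LDR r0, [r5] → r0=M[204]=0
XOR r3, r3, r0 → r3=24^0=24
ADD r5, r5, #4 → r5=204+4=208
ADD r1, r1, #3 → r1=8+3=11
CMP r1, #14  (cmp 11,14)
BLT top: taken
AND r3, r3, r0 → r3=24&0=0
LDR r0, [r5] → r0=M[208]=-4
XOR r3, r3, r0 → r3=0^(-4)=-4
ADD r5, r5, #4 → r5=208+4=212
ADD r1, r1, #3 → r1=11+3=14
CMP r1, #14  (cmp 14,14)
BLT top: not taken
ADD r0, r3, #1 → r0=(-4)+1=-3
STR r3, [200] → M[200]=-4
halt.
Total executed instructions: 28.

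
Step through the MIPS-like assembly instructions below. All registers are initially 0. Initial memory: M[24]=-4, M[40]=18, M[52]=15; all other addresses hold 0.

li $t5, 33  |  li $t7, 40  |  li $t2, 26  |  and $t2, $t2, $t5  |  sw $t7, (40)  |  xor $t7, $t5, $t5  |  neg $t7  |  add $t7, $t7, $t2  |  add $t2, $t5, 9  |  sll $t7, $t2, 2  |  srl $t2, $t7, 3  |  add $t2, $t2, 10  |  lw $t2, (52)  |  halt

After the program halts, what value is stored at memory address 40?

40

after li $t5, 33: $t5=33
after li $t7, 40: $t7=40
after li $t2, 26: $t2=26
after and $t2, $t2, $t5: $t2=26&33=0
sw $t7, (40) → M[40]=40
after xor $t7, $t5, $t5: $t7=33^33=0
after neg $t7: $t7=-(0)=0
after add $t7, $t7, $t2: $t7=0+0=0
after add $t2, $t5, 9: $t2=33+9=42
after sll $t7, $t2, 2: $t7=42<<2=168
after srl $t2, $t7, 3: $t2=168>>3=21
after add $t2, $t2, 10: $t2=21+10=31
after lw $t2, (52): $t2=M[52]=15
halt.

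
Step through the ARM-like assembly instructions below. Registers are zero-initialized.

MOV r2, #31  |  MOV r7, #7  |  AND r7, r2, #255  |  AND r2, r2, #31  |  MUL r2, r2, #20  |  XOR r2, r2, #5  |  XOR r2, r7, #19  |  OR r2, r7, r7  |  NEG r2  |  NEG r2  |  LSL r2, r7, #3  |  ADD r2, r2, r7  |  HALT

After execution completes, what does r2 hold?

r2=31
r7=7
r7=31&255=31
r2=31&31=31
r2=31*20=620
r2=620^5=617
r2=31^19=12
r2=31|31=31
r2=-(31)=-31
r2=-(-31)=31
r2=31<<3=248
r2=248+31=279
halt.

279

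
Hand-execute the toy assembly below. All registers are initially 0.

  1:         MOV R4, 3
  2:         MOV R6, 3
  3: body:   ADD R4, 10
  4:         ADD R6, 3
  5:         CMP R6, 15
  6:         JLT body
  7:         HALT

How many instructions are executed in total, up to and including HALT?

R4=3
R6=3
R4=3+10=13
R6=3+3=6
CMP R6, 15  (cmp 6,15)
JLT body: taken
R4=13+10=23
R6=6+3=9
CMP R6, 15  (cmp 9,15)
JLT body: taken
R4=23+10=33
R6=9+3=12
CMP R6, 15  (cmp 12,15)
JLT body: taken
R4=33+10=43
R6=12+3=15
CMP R6, 15  (cmp 15,15)
JLT body: not taken
halt.
Total executed instructions: 19.

19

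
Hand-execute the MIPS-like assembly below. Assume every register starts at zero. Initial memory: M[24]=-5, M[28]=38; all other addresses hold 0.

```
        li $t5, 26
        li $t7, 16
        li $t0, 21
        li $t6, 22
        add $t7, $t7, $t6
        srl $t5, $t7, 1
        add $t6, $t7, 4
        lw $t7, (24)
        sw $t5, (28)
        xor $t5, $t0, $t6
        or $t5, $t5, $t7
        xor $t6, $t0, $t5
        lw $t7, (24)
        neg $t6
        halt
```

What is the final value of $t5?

-1

after li $t5, 26: $t5=26
after li $t7, 16: $t7=16
after li $t0, 21: $t0=21
after li $t6, 22: $t6=22
after add $t7, $t7, $t6: $t7=16+22=38
after srl $t5, $t7, 1: $t5=38>>1=19
after add $t6, $t7, 4: $t6=38+4=42
after lw $t7, (24): $t7=M[24]=-5
sw $t5, (28) → M[28]=19
after xor $t5, $t0, $t6: $t5=21^42=63
after or $t5, $t5, $t7: $t5=63|(-5)=-1
after xor $t6, $t0, $t5: $t6=21^(-1)=-22
after lw $t7, (24): $t7=M[24]=-5
after neg $t6: $t6=-(-22)=22
halt.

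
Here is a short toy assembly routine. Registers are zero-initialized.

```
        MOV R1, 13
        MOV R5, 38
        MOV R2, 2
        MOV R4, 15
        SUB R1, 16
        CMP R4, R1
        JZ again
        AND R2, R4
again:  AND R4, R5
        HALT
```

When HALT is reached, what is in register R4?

6

MOV R1, 13 → R1=13
MOV R5, 38 → R5=38
MOV R2, 2 → R2=2
MOV R4, 15 → R4=15
SUB R1, 16 → R1=13-16=-3
CMP R4, R1  (cmp 15,-3)
JZ again: not taken
AND R2, R4 → R2=2&15=2
AND R4, R5 → R4=15&38=6
halt.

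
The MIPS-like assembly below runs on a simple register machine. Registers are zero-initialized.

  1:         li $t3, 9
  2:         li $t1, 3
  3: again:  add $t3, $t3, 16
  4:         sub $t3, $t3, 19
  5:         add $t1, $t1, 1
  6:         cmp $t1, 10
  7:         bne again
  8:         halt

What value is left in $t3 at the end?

-12

li $t3, 9 → $t3=9
li $t1, 3 → $t1=3
add $t3, $t3, 16 → $t3=9+16=25
sub $t3, $t3, 19 → $t3=25-19=6
add $t1, $t1, 1 → $t1=3+1=4
cmp $t1, 10  (cmp 4,10)
bne again: taken
add $t3, $t3, 16 → $t3=6+16=22
sub $t3, $t3, 19 → $t3=22-19=3
add $t1, $t1, 1 → $t1=4+1=5
cmp $t1, 10  (cmp 5,10)
bne again: taken
add $t3, $t3, 16 → $t3=3+16=19
sub $t3, $t3, 19 → $t3=19-19=0
add $t1, $t1, 1 → $t1=5+1=6
cmp $t1, 10  (cmp 6,10)
bne again: taken
add $t3, $t3, 16 → $t3=0+16=16
sub $t3, $t3, 19 → $t3=16-19=-3
add $t1, $t1, 1 → $t1=6+1=7
cmp $t1, 10  (cmp 7,10)
bne again: taken
add $t3, $t3, 16 → $t3=(-3)+16=13
sub $t3, $t3, 19 → $t3=13-19=-6
add $t1, $t1, 1 → $t1=7+1=8
cmp $t1, 10  (cmp 8,10)
bne again: taken
add $t3, $t3, 16 → $t3=(-6)+16=10
sub $t3, $t3, 19 → $t3=10-19=-9
add $t1, $t1, 1 → $t1=8+1=9
cmp $t1, 10  (cmp 9,10)
bne again: taken
add $t3, $t3, 16 → $t3=(-9)+16=7
sub $t3, $t3, 19 → $t3=7-19=-12
add $t1, $t1, 1 → $t1=9+1=10
cmp $t1, 10  (cmp 10,10)
bne again: not taken
halt.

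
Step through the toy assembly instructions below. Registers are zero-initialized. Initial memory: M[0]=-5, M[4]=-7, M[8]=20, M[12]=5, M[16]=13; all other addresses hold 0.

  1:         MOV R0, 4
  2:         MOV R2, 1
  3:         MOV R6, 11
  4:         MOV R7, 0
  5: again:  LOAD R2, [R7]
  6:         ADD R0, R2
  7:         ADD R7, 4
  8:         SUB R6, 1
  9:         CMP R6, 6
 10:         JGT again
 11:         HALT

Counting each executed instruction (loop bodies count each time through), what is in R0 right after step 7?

MOV R0, 4 → R0=4
MOV R2, 1 → R2=1
MOV R6, 11 → R6=11
MOV R7, 0 → R7=0
LOAD R2, [R7] → R2=M[0]=-5
ADD R0, R2 → R0=4+(-5)=-1
ADD R7, 4 → R7=0+4=4
After step 7: R0 = -1.

-1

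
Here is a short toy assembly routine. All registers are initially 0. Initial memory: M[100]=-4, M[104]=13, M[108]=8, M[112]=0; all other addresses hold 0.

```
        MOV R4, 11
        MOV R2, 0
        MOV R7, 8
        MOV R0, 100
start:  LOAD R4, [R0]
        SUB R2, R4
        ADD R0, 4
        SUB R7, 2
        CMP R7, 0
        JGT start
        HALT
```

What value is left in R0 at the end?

MOV R4, 11 → R4=11
MOV R2, 0 → R2=0
MOV R7, 8 → R7=8
MOV R0, 100 → R0=100
LOAD R4, [R0] → R4=M[100]=-4
SUB R2, R4 → R2=0-(-4)=4
ADD R0, 4 → R0=100+4=104
SUB R7, 2 → R7=8-2=6
CMP R7, 0  (cmp 6,0)
JGT start: taken
LOAD R4, [R0] → R4=M[104]=13
SUB R2, R4 → R2=4-13=-9
ADD R0, 4 → R0=104+4=108
SUB R7, 2 → R7=6-2=4
CMP R7, 0  (cmp 4,0)
JGT start: taken
LOAD R4, [R0] → R4=M[108]=8
SUB R2, R4 → R2=(-9)-8=-17
ADD R0, 4 → R0=108+4=112
SUB R7, 2 → R7=4-2=2
CMP R7, 0  (cmp 2,0)
JGT start: taken
LOAD R4, [R0] → R4=M[112]=0
SUB R2, R4 → R2=(-17)-0=-17
ADD R0, 4 → R0=112+4=116
SUB R7, 2 → R7=2-2=0
CMP R7, 0  (cmp 0,0)
JGT start: not taken
halt.

116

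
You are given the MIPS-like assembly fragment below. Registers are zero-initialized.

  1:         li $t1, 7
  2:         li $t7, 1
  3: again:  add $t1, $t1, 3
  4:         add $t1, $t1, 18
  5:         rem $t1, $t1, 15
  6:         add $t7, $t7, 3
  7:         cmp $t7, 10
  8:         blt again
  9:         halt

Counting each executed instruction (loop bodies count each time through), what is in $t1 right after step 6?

after li $t1, 7: $t1=7
after li $t7, 1: $t7=1
after add $t1, $t1, 3: $t1=7+3=10
after add $t1, $t1, 18: $t1=10+18=28
after rem $t1, $t1, 15: $t1=28%15=13
after add $t7, $t7, 3: $t7=1+3=4
After step 6: $t1 = 13.

13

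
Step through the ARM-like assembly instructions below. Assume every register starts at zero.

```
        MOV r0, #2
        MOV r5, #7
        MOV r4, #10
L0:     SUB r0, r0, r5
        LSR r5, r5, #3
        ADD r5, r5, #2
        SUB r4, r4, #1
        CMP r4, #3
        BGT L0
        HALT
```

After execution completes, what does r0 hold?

-17

MOV r0, #2 → r0=2
MOV r5, #7 → r5=7
MOV r4, #10 → r4=10
SUB r0, r0, r5 → r0=2-7=-5
LSR r5, r5, #3 → r5=7>>3=0
ADD r5, r5, #2 → r5=0+2=2
SUB r4, r4, #1 → r4=10-1=9
CMP r4, #3  (cmp 9,3)
BGT L0: taken
SUB r0, r0, r5 → r0=(-5)-2=-7
LSR r5, r5, #3 → r5=2>>3=0
ADD r5, r5, #2 → r5=0+2=2
SUB r4, r4, #1 → r4=9-1=8
CMP r4, #3  (cmp 8,3)
BGT L0: taken
SUB r0, r0, r5 → r0=(-7)-2=-9
LSR r5, r5, #3 → r5=2>>3=0
ADD r5, r5, #2 → r5=0+2=2
SUB r4, r4, #1 → r4=8-1=7
CMP r4, #3  (cmp 7,3)
BGT L0: taken
SUB r0, r0, r5 → r0=(-9)-2=-11
LSR r5, r5, #3 → r5=2>>3=0
ADD r5, r5, #2 → r5=0+2=2
SUB r4, r4, #1 → r4=7-1=6
CMP r4, #3  (cmp 6,3)
BGT L0: taken
SUB r0, r0, r5 → r0=(-11)-2=-13
LSR r5, r5, #3 → r5=2>>3=0
ADD r5, r5, #2 → r5=0+2=2
SUB r4, r4, #1 → r4=6-1=5
CMP r4, #3  (cmp 5,3)
BGT L0: taken
SUB r0, r0, r5 → r0=(-13)-2=-15
LSR r5, r5, #3 → r5=2>>3=0
ADD r5, r5, #2 → r5=0+2=2
SUB r4, r4, #1 → r4=5-1=4
CMP r4, #3  (cmp 4,3)
BGT L0: taken
SUB r0, r0, r5 → r0=(-15)-2=-17
LSR r5, r5, #3 → r5=2>>3=0
ADD r5, r5, #2 → r5=0+2=2
SUB r4, r4, #1 → r4=4-1=3
CMP r4, #3  (cmp 3,3)
BGT L0: not taken
halt.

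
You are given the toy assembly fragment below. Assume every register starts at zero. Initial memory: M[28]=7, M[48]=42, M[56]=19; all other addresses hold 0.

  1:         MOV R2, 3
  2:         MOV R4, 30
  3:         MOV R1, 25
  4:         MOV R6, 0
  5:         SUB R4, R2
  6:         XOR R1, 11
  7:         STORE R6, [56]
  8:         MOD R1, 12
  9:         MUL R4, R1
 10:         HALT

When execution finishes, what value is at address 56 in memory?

MOV R2, 3 → R2=3
MOV R4, 30 → R4=30
MOV R1, 25 → R1=25
MOV R6, 0 → R6=0
SUB R4, R2 → R4=30-3=27
XOR R1, 11 → R1=25^11=18
STORE R6, [56] → M[56]=0
MOD R1, 12 → R1=18%12=6
MUL R4, R1 → R4=27*6=162
halt.

0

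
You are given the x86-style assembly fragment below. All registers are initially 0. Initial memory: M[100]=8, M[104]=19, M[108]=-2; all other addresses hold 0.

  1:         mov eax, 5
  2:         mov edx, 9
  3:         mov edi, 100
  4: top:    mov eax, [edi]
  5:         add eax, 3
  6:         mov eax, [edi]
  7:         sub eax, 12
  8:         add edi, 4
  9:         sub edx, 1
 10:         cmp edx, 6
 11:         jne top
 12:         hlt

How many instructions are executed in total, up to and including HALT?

28

after mov eax, 5: eax=5
after mov edx, 9: edx=9
after mov edi, 100: edi=100
after mov eax, [edi]: eax=M[100]=8
after add eax, 3: eax=8+3=11
after mov eax, [edi]: eax=M[100]=8
after sub eax, 12: eax=8-12=-4
after add edi, 4: edi=100+4=104
after sub edx, 1: edx=9-1=8
cmp edx, 6  (cmp 8,6)
jne top: taken
after mov eax, [edi]: eax=M[104]=19
after add eax, 3: eax=19+3=22
after mov eax, [edi]: eax=M[104]=19
after sub eax, 12: eax=19-12=7
after add edi, 4: edi=104+4=108
after sub edx, 1: edx=8-1=7
cmp edx, 6  (cmp 7,6)
jne top: taken
after mov eax, [edi]: eax=M[108]=-2
after add eax, 3: eax=(-2)+3=1
after mov eax, [edi]: eax=M[108]=-2
after sub eax, 12: eax=(-2)-12=-14
after add edi, 4: edi=108+4=112
after sub edx, 1: edx=7-1=6
cmp edx, 6  (cmp 6,6)
jne top: not taken
halt.
Total executed instructions: 28.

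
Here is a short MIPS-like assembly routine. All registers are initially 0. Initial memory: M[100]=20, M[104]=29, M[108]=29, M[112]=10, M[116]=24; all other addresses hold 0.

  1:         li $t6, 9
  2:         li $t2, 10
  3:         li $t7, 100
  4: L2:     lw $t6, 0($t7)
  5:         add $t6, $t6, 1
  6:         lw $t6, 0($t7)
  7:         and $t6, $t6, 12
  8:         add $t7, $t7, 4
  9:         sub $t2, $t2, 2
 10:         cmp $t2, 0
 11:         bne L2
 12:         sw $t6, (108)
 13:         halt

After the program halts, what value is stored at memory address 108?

after li $t6, 9: $t6=9
after li $t2, 10: $t2=10
after li $t7, 100: $t7=100
after lw $t6, 0($t7): $t6=M[100]=20
after add $t6, $t6, 1: $t6=20+1=21
after lw $t6, 0($t7): $t6=M[100]=20
after and $t6, $t6, 12: $t6=20&12=4
after add $t7, $t7, 4: $t7=100+4=104
after sub $t2, $t2, 2: $t2=10-2=8
cmp $t2, 0  (cmp 8,0)
bne L2: taken
after lw $t6, 0($t7): $t6=M[104]=29
after add $t6, $t6, 1: $t6=29+1=30
after lw $t6, 0($t7): $t6=M[104]=29
after and $t6, $t6, 12: $t6=29&12=12
after add $t7, $t7, 4: $t7=104+4=108
after sub $t2, $t2, 2: $t2=8-2=6
cmp $t2, 0  (cmp 6,0)
bne L2: taken
after lw $t6, 0($t7): $t6=M[108]=29
after add $t6, $t6, 1: $t6=29+1=30
after lw $t6, 0($t7): $t6=M[108]=29
after and $t6, $t6, 12: $t6=29&12=12
after add $t7, $t7, 4: $t7=108+4=112
after sub $t2, $t2, 2: $t2=6-2=4
cmp $t2, 0  (cmp 4,0)
bne L2: taken
after lw $t6, 0($t7): $t6=M[112]=10
after add $t6, $t6, 1: $t6=10+1=11
after lw $t6, 0($t7): $t6=M[112]=10
after and $t6, $t6, 12: $t6=10&12=8
after add $t7, $t7, 4: $t7=112+4=116
after sub $t2, $t2, 2: $t2=4-2=2
cmp $t2, 0  (cmp 2,0)
bne L2: taken
after lw $t6, 0($t7): $t6=M[116]=24
after add $t6, $t6, 1: $t6=24+1=25
after lw $t6, 0($t7): $t6=M[116]=24
after and $t6, $t6, 12: $t6=24&12=8
after add $t7, $t7, 4: $t7=116+4=120
after sub $t2, $t2, 2: $t2=2-2=0
cmp $t2, 0  (cmp 0,0)
bne L2: not taken
sw $t6, (108) → M[108]=8
halt.

8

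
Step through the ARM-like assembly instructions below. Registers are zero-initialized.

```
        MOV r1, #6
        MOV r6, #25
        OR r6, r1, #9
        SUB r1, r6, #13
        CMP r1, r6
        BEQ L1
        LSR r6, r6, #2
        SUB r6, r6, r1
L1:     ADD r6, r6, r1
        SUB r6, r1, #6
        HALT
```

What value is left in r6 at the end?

-4

after MOV r1, #6: r1=6
after MOV r6, #25: r6=25
after OR r6, r1, #9: r6=6|9=15
after SUB r1, r6, #13: r1=15-13=2
CMP r1, r6  (cmp 2,15)
BEQ L1: not taken
after LSR r6, r6, #2: r6=15>>2=3
after SUB r6, r6, r1: r6=3-2=1
after ADD r6, r6, r1: r6=1+2=3
after SUB r6, r1, #6: r6=2-6=-4
halt.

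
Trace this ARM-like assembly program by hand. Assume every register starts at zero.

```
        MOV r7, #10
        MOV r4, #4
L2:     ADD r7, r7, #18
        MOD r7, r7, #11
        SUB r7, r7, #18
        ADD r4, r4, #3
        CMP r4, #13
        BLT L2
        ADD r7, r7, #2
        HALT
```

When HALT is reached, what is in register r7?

after MOV r7, #10: r7=10
after MOV r4, #4: r4=4
after ADD r7, r7, #18: r7=10+18=28
after MOD r7, r7, #11: r7=28%11=6
after SUB r7, r7, #18: r7=6-18=-12
after ADD r4, r4, #3: r4=4+3=7
CMP r4, #13  (cmp 7,13)
BLT L2: taken
after ADD r7, r7, #18: r7=(-12)+18=6
after MOD r7, r7, #11: r7=6%11=6
after SUB r7, r7, #18: r7=6-18=-12
after ADD r4, r4, #3: r4=7+3=10
CMP r4, #13  (cmp 10,13)
BLT L2: taken
after ADD r7, r7, #18: r7=(-12)+18=6
after MOD r7, r7, #11: r7=6%11=6
after SUB r7, r7, #18: r7=6-18=-12
after ADD r4, r4, #3: r4=10+3=13
CMP r4, #13  (cmp 13,13)
BLT L2: not taken
after ADD r7, r7, #2: r7=(-12)+2=-10
halt.

-10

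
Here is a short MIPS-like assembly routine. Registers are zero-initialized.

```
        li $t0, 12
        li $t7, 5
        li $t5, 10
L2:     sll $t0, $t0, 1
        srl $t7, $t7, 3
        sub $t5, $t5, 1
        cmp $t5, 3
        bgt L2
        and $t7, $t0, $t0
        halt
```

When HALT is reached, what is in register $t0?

after li $t0, 12: $t0=12
after li $t7, 5: $t7=5
after li $t5, 10: $t5=10
after sll $t0, $t0, 1: $t0=12<<1=24
after srl $t7, $t7, 3: $t7=5>>3=0
after sub $t5, $t5, 1: $t5=10-1=9
cmp $t5, 3  (cmp 9,3)
bgt L2: taken
after sll $t0, $t0, 1: $t0=24<<1=48
after srl $t7, $t7, 3: $t7=0>>3=0
after sub $t5, $t5, 1: $t5=9-1=8
cmp $t5, 3  (cmp 8,3)
bgt L2: taken
after sll $t0, $t0, 1: $t0=48<<1=96
after srl $t7, $t7, 3: $t7=0>>3=0
after sub $t5, $t5, 1: $t5=8-1=7
cmp $t5, 3  (cmp 7,3)
bgt L2: taken
after sll $t0, $t0, 1: $t0=96<<1=192
after srl $t7, $t7, 3: $t7=0>>3=0
after sub $t5, $t5, 1: $t5=7-1=6
cmp $t5, 3  (cmp 6,3)
bgt L2: taken
after sll $t0, $t0, 1: $t0=192<<1=384
after srl $t7, $t7, 3: $t7=0>>3=0
after sub $t5, $t5, 1: $t5=6-1=5
cmp $t5, 3  (cmp 5,3)
bgt L2: taken
after sll $t0, $t0, 1: $t0=384<<1=768
after srl $t7, $t7, 3: $t7=0>>3=0
after sub $t5, $t5, 1: $t5=5-1=4
cmp $t5, 3  (cmp 4,3)
bgt L2: taken
after sll $t0, $t0, 1: $t0=768<<1=1536
after srl $t7, $t7, 3: $t7=0>>3=0
after sub $t5, $t5, 1: $t5=4-1=3
cmp $t5, 3  (cmp 3,3)
bgt L2: not taken
after and $t7, $t0, $t0: $t7=1536&1536=1536
halt.

1536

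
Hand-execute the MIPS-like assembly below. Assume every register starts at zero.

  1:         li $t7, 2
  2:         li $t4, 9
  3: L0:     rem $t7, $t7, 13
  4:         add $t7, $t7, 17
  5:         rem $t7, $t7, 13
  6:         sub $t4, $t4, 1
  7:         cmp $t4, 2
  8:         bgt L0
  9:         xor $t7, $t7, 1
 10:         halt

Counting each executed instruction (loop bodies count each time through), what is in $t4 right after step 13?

$t7=2
$t4=9
$t7=2%13=2
$t7=2+17=19
$t7=19%13=6
$t4=9-1=8
cmp $t4, 2  (cmp 8,2)
bgt L0: taken
$t7=6%13=6
$t7=6+17=23
$t7=23%13=10
$t4=8-1=7
cmp $t4, 2  (cmp 7,2)
After step 13: $t4 = 7.

7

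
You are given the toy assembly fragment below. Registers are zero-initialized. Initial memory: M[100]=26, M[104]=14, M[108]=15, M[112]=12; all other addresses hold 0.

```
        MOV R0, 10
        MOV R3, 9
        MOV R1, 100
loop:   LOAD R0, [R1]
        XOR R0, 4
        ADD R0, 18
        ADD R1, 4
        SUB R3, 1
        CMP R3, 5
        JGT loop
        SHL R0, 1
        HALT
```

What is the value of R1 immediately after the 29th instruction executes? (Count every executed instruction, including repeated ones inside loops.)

116

after MOV R0, 10: R0=10
after MOV R3, 9: R3=9
after MOV R1, 100: R1=100
after LOAD R0, [R1]: R0=M[100]=26
after XOR R0, 4: R0=26^4=30
after ADD R0, 18: R0=30+18=48
after ADD R1, 4: R1=100+4=104
after SUB R3, 1: R3=9-1=8
CMP R3, 5  (cmp 8,5)
JGT loop: taken
after LOAD R0, [R1]: R0=M[104]=14
after XOR R0, 4: R0=14^4=10
after ADD R0, 18: R0=10+18=28
after ADD R1, 4: R1=104+4=108
after SUB R3, 1: R3=8-1=7
CMP R3, 5  (cmp 7,5)
JGT loop: taken
after LOAD R0, [R1]: R0=M[108]=15
after XOR R0, 4: R0=15^4=11
after ADD R0, 18: R0=11+18=29
after ADD R1, 4: R1=108+4=112
after SUB R3, 1: R3=7-1=6
CMP R3, 5  (cmp 6,5)
JGT loop: taken
after LOAD R0, [R1]: R0=M[112]=12
after XOR R0, 4: R0=12^4=8
after ADD R0, 18: R0=8+18=26
after ADD R1, 4: R1=112+4=116
after SUB R3, 1: R3=6-1=5
After step 29: R1 = 116.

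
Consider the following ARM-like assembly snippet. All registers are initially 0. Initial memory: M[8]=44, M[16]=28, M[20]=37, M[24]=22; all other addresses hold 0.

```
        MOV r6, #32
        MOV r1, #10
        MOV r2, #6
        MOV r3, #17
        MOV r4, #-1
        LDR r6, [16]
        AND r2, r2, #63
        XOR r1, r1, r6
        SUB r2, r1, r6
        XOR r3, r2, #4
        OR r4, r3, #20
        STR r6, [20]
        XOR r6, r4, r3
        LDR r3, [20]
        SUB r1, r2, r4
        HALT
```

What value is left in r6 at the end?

0

MOV r6, #32 → r6=32
MOV r1, #10 → r1=10
MOV r2, #6 → r2=6
MOV r3, #17 → r3=17
MOV r4, #-1 → r4=-1
LDR r6, [16] → r6=M[16]=28
AND r2, r2, #63 → r2=6&63=6
XOR r1, r1, r6 → r1=10^28=22
SUB r2, r1, r6 → r2=22-28=-6
XOR r3, r2, #4 → r3=(-6)^4=-2
OR r4, r3, #20 → r4=(-2)|20=-2
STR r6, [20] → M[20]=28
XOR r6, r4, r3 → r6=(-2)^(-2)=0
LDR r3, [20] → r3=M[20]=28
SUB r1, r2, r4 → r1=(-6)-(-2)=-4
halt.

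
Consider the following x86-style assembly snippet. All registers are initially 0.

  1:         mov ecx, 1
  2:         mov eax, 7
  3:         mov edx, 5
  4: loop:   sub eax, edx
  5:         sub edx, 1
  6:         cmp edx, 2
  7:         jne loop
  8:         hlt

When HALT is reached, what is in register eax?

-5

mov ecx, 1 → ecx=1
mov eax, 7 → eax=7
mov edx, 5 → edx=5
sub eax, edx → eax=7-5=2
sub edx, 1 → edx=5-1=4
cmp edx, 2  (cmp 4,2)
jne loop: taken
sub eax, edx → eax=2-4=-2
sub edx, 1 → edx=4-1=3
cmp edx, 2  (cmp 3,2)
jne loop: taken
sub eax, edx → eax=(-2)-3=-5
sub edx, 1 → edx=3-1=2
cmp edx, 2  (cmp 2,2)
jne loop: not taken
halt.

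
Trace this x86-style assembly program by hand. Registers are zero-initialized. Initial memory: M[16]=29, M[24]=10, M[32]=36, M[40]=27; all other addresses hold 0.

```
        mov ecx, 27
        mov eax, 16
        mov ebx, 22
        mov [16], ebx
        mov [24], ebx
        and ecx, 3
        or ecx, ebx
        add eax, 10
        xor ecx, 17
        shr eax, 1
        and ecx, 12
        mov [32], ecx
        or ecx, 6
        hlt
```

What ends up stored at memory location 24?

22

ecx=27
eax=16
ebx=22
mov [16], ebx → M[16]=22
mov [24], ebx → M[24]=22
ecx=27&3=3
ecx=3|22=23
eax=16+10=26
ecx=23^17=6
eax=26>>1=13
ecx=6&12=4
mov [32], ecx → M[32]=4
ecx=4|6=6
halt.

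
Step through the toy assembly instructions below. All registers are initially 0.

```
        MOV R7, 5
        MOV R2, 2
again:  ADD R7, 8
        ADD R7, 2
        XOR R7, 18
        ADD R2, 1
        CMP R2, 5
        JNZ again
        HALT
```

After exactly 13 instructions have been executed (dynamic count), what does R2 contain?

R7=5
R2=2
R7=5+8=13
R7=13+2=15
R7=15^18=29
R2=2+1=3
CMP R2, 5  (cmp 3,5)
JNZ again: taken
R7=29+8=37
R7=37+2=39
R7=39^18=53
R2=3+1=4
CMP R2, 5  (cmp 4,5)
After step 13: R2 = 4.

4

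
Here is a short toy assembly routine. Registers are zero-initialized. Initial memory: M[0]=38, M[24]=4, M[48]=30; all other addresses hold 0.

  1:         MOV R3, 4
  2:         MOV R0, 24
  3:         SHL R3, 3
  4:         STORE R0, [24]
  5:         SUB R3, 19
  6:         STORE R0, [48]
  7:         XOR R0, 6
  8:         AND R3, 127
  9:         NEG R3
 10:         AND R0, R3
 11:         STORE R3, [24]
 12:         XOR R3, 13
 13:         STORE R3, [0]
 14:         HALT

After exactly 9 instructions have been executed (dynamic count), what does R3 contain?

-13

MOV R3, 4 → R3=4
MOV R0, 24 → R0=24
SHL R3, 3 → R3=4<<3=32
STORE R0, [24] → M[24]=24
SUB R3, 19 → R3=32-19=13
STORE R0, [48] → M[48]=24
XOR R0, 6 → R0=24^6=30
AND R3, 127 → R3=13&127=13
NEG R3 → R3=-(13)=-13
After step 9: R3 = -13.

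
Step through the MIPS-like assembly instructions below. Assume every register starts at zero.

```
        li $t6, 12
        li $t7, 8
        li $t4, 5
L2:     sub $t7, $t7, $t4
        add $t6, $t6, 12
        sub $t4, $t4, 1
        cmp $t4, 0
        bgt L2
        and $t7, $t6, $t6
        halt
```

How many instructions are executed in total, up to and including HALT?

li $t6, 12 → $t6=12
li $t7, 8 → $t7=8
li $t4, 5 → $t4=5
sub $t7, $t7, $t4 → $t7=8-5=3
add $t6, $t6, 12 → $t6=12+12=24
sub $t4, $t4, 1 → $t4=5-1=4
cmp $t4, 0  (cmp 4,0)
bgt L2: taken
sub $t7, $t7, $t4 → $t7=3-4=-1
add $t6, $t6, 12 → $t6=24+12=36
sub $t4, $t4, 1 → $t4=4-1=3
cmp $t4, 0  (cmp 3,0)
bgt L2: taken
sub $t7, $t7, $t4 → $t7=(-1)-3=-4
add $t6, $t6, 12 → $t6=36+12=48
sub $t4, $t4, 1 → $t4=3-1=2
cmp $t4, 0  (cmp 2,0)
bgt L2: taken
sub $t7, $t7, $t4 → $t7=(-4)-2=-6
add $t6, $t6, 12 → $t6=48+12=60
sub $t4, $t4, 1 → $t4=2-1=1
cmp $t4, 0  (cmp 1,0)
bgt L2: taken
sub $t7, $t7, $t4 → $t7=(-6)-1=-7
add $t6, $t6, 12 → $t6=60+12=72
sub $t4, $t4, 1 → $t4=1-1=0
cmp $t4, 0  (cmp 0,0)
bgt L2: not taken
and $t7, $t6, $t6 → $t7=72&72=72
halt.
Total executed instructions: 30.

30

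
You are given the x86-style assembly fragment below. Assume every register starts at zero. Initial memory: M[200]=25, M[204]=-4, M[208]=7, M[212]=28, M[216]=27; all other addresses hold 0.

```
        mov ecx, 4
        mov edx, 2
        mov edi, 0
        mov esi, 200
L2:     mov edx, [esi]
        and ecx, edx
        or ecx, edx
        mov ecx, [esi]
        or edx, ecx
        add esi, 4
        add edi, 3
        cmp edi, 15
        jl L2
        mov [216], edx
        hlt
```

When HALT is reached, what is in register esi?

220

after mov ecx, 4: ecx=4
after mov edx, 2: edx=2
after mov edi, 0: edi=0
after mov esi, 200: esi=200
after mov edx, [esi]: edx=M[200]=25
after and ecx, edx: ecx=4&25=0
after or ecx, edx: ecx=0|25=25
after mov ecx, [esi]: ecx=M[200]=25
after or edx, ecx: edx=25|25=25
after add esi, 4: esi=200+4=204
after add edi, 3: edi=0+3=3
cmp edi, 15  (cmp 3,15)
jl L2: taken
after mov edx, [esi]: edx=M[204]=-4
after and ecx, edx: ecx=25&(-4)=24
after or ecx, edx: ecx=24|(-4)=-4
after mov ecx, [esi]: ecx=M[204]=-4
after or edx, ecx: edx=(-4)|(-4)=-4
after add esi, 4: esi=204+4=208
after add edi, 3: edi=3+3=6
cmp edi, 15  (cmp 6,15)
jl L2: taken
after mov edx, [esi]: edx=M[208]=7
after and ecx, edx: ecx=(-4)&7=4
after or ecx, edx: ecx=4|7=7
after mov ecx, [esi]: ecx=M[208]=7
after or edx, ecx: edx=7|7=7
after add esi, 4: esi=208+4=212
after add edi, 3: edi=6+3=9
cmp edi, 15  (cmp 9,15)
jl L2: taken
after mov edx, [esi]: edx=M[212]=28
after and ecx, edx: ecx=7&28=4
after or ecx, edx: ecx=4|28=28
after mov ecx, [esi]: ecx=M[212]=28
after or edx, ecx: edx=28|28=28
after add esi, 4: esi=212+4=216
after add edi, 3: edi=9+3=12
cmp edi, 15  (cmp 12,15)
jl L2: taken
after mov edx, [esi]: edx=M[216]=27
after and ecx, edx: ecx=28&27=24
after or ecx, edx: ecx=24|27=27
after mov ecx, [esi]: ecx=M[216]=27
after or edx, ecx: edx=27|27=27
after add esi, 4: esi=216+4=220
after add edi, 3: edi=12+3=15
cmp edi, 15  (cmp 15,15)
jl L2: not taken
mov [216], edx → M[216]=27
halt.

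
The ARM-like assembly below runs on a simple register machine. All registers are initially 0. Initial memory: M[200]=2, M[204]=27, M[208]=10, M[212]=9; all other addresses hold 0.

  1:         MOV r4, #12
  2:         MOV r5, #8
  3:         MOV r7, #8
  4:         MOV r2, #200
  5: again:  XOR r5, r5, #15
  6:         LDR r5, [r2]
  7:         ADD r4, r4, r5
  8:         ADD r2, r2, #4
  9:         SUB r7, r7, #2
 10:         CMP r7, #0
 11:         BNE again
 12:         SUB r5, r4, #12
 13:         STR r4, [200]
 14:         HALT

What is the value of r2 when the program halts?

216

r4=12
r5=8
r7=8
r2=200
r5=8^15=7
r5=M[200]=2
r4=12+2=14
r2=200+4=204
r7=8-2=6
CMP r7, #0  (cmp 6,0)
BNE again: taken
r5=2^15=13
r5=M[204]=27
r4=14+27=41
r2=204+4=208
r7=6-2=4
CMP r7, #0  (cmp 4,0)
BNE again: taken
r5=27^15=20
r5=M[208]=10
r4=41+10=51
r2=208+4=212
r7=4-2=2
CMP r7, #0  (cmp 2,0)
BNE again: taken
r5=10^15=5
r5=M[212]=9
r4=51+9=60
r2=212+4=216
r7=2-2=0
CMP r7, #0  (cmp 0,0)
BNE again: not taken
r5=60-12=48
STR r4, [200] → M[200]=60
halt.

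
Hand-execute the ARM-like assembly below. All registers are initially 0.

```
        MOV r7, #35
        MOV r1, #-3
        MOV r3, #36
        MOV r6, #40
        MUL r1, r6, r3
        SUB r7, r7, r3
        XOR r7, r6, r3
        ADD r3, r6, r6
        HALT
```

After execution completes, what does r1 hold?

MOV r7, #35 → r7=35
MOV r1, #-3 → r1=-3
MOV r3, #36 → r3=36
MOV r6, #40 → r6=40
MUL r1, r6, r3 → r1=40*36=1440
SUB r7, r7, r3 → r7=35-36=-1
XOR r7, r6, r3 → r7=40^36=12
ADD r3, r6, r6 → r3=40+40=80
halt.

1440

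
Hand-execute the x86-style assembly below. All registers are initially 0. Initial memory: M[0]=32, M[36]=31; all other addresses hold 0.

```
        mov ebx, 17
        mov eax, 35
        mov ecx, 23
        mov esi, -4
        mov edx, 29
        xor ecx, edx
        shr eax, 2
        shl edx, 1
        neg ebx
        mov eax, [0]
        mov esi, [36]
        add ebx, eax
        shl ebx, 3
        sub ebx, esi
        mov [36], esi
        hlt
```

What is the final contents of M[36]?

31

mov ebx, 17 → ebx=17
mov eax, 35 → eax=35
mov ecx, 23 → ecx=23
mov esi, -4 → esi=-4
mov edx, 29 → edx=29
xor ecx, edx → ecx=23^29=10
shr eax, 2 → eax=35>>2=8
shl edx, 1 → edx=29<<1=58
neg ebx → ebx=-(17)=-17
mov eax, [0] → eax=M[0]=32
mov esi, [36] → esi=M[36]=31
add ebx, eax → ebx=(-17)+32=15
shl ebx, 3 → ebx=15<<3=120
sub ebx, esi → ebx=120-31=89
mov [36], esi → M[36]=31
halt.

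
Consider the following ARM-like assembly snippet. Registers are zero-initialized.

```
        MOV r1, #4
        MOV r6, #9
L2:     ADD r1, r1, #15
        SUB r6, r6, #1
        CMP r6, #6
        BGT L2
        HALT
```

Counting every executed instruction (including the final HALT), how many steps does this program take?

MOV r1, #4 → r1=4
MOV r6, #9 → r6=9
ADD r1, r1, #15 → r1=4+15=19
SUB r6, r6, #1 → r6=9-1=8
CMP r6, #6  (cmp 8,6)
BGT L2: taken
ADD r1, r1, #15 → r1=19+15=34
SUB r6, r6, #1 → r6=8-1=7
CMP r6, #6  (cmp 7,6)
BGT L2: taken
ADD r1, r1, #15 → r1=34+15=49
SUB r6, r6, #1 → r6=7-1=6
CMP r6, #6  (cmp 6,6)
BGT L2: not taken
halt.
Total executed instructions: 15.

15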